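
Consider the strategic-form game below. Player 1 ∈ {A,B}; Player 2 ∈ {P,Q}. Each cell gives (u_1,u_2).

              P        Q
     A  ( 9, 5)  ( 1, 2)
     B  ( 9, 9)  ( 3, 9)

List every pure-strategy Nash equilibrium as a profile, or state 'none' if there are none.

PSNE = {(A,P), (B,P), (B,Q)}

(A,P): NE
(A,Q): not NE [P1→B gives 3>1; P2→P gives 5>2]
(B,P): NE
(B,Q): NE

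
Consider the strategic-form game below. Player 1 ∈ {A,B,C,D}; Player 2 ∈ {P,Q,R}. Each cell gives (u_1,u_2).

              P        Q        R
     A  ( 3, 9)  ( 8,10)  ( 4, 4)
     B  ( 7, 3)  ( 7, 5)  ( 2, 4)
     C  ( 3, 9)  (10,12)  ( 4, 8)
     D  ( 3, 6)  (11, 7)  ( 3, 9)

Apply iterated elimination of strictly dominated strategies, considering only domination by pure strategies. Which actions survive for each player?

P2 drop P (Q beats it: A:10>9 B:5>3 C:12>9 D:7>6)
P1 drop B (A beats it: Q:8>7 R:4>2)
P1→{A,C,D} P2→{Q,R}

Remaining: P1:{A,C,D} P2:{Q,R}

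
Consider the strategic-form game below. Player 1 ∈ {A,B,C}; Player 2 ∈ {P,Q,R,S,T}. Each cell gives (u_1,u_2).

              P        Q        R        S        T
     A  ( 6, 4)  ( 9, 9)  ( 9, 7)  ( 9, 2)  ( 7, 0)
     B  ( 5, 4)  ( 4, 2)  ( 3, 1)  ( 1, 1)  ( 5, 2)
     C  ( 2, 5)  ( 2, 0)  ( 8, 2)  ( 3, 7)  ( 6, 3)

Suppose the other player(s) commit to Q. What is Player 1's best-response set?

u_1(A vs Q) = 9
u_1(B vs Q) = 4
u_1(C vs Q) = 2
max payoff 9 at {A}

P1 best: {A}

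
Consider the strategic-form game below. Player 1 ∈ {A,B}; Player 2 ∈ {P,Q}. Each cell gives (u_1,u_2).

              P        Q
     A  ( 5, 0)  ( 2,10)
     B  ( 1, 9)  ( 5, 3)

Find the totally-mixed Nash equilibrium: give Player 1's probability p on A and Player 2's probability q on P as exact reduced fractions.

P1 indiff ⇒ q·5+(1-q)·2 = q·1+(1-q)·5 ⇒ q(4) = (1-q)(3) ⇒ q = 3/7
P2 indiff ⇒ p·0+(1-p)·9 = p·10+(1-p)·3 ⇒ p(-10) = (1-p)(-6) ⇒ p = 3/8

(p,q) = (3/8, 3/7)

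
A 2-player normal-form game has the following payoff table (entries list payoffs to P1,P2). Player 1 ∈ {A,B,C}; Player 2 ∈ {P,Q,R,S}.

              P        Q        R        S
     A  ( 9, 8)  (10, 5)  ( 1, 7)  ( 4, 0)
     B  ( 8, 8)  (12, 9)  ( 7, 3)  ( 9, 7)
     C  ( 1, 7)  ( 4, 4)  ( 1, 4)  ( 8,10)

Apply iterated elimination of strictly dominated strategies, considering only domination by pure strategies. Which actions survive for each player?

Survivors P1:{A,B} P2:{P,Q}

P1 drop C (B beats it: P:8>1 Q:12>4 R:7>1 S:9>8)
P2 drop R (P beats it: A:8>7 B:8>3)
P2 drop S (P beats it: A:8>0 B:8>7)
P1→{A,B} P2→{P,Q}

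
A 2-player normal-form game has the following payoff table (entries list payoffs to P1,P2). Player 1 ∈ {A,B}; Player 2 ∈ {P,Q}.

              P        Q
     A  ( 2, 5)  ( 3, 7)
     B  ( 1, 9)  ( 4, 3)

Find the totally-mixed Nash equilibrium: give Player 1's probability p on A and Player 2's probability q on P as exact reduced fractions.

P1 mixes 3/4 on A; P2 mixes 1/2 on P

P1 indiff ⇒ q·2+(1-q)·3 = q·1+(1-q)·4 ⇒ q(1) = (1-q)(1) ⇒ q = 1/2
P2 indiff ⇒ p·5+(1-p)·9 = p·7+(1-p)·3 ⇒ p(-2) = (1-p)(-6) ⇒ p = 3/4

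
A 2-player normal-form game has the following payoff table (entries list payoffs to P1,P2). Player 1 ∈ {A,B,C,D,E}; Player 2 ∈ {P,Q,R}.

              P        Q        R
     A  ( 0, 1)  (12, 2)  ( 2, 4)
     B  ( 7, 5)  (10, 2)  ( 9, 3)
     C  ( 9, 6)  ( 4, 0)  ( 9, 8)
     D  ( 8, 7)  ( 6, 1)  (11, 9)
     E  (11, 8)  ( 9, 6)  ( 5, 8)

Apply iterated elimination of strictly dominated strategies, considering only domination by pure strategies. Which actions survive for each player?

IESDS → P1:{C,D,E} P2:{P,R}

P2 drop Q (R beats it: A:4>2 B:3>2 C:8>0 D:9>1 E:8>6)
P1 drop A (B beats it: P:7>0 R:9>2)
P1 drop B (D beats it: P:8>7 R:11>9)
P1→{C,D,E} P2→{P,R}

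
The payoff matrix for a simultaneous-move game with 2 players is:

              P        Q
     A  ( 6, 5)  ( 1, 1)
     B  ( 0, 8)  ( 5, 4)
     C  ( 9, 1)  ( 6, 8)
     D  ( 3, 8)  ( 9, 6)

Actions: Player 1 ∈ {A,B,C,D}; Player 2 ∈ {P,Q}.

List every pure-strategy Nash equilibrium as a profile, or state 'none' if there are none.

PSNE: ∅

(A,P): not NE [P1→C gives 9>6]
(A,Q): not NE [P1→D gives 9>1; P2→P gives 5>1]
(B,P): not NE [P1→C gives 9>0]
(B,Q): not NE [P1→D gives 9>5; P2→P gives 8>4]
(C,P): not NE [P2→Q gives 8>1]
(C,Q): not NE [P1→D gives 9>6]
(D,P): not NE [P1→C gives 9>3]
(D,Q): not NE [P2→P gives 8>6]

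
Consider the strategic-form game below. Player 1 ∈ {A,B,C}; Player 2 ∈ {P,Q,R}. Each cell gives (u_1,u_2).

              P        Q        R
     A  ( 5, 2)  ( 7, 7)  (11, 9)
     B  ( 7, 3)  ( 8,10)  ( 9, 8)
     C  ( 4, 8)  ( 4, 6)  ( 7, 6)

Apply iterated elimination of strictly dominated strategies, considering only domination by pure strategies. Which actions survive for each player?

P1 drop C (A beats it: P:5>4 Q:7>4 R:11>7)
P2 drop P (Q beats it: A:7>2 B:10>3)
P1→{A,B} P2→{Q,R}

Remaining: P1:{A,B} P2:{Q,R}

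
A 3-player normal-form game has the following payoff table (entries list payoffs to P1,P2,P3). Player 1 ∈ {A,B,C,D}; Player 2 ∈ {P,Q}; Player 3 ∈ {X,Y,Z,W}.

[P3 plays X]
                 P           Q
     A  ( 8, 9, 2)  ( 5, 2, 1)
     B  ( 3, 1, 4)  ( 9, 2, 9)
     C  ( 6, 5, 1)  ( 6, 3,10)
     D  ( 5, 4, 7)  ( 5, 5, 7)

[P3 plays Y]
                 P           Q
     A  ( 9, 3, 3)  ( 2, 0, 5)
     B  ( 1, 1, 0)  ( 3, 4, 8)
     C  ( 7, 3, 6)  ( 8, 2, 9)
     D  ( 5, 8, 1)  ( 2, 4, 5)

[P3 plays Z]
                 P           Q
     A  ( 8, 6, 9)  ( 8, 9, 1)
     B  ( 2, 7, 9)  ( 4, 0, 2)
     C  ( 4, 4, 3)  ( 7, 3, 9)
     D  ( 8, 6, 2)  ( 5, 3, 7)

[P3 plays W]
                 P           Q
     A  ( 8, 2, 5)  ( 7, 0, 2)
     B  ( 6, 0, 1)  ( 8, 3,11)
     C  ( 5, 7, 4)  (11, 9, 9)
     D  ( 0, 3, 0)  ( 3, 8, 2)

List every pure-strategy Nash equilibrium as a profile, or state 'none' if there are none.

(A,P,X): not NE [P3→Z gives 9>2]
(A,P,Y): not NE [P3→Z gives 9>3]
(A,P,Z): not NE [P2→Q gives 9>6]
(A,P,W): not NE [P3→Z gives 9>5]
(A,Q,X): not NE [P1→B gives 9>5; P2→P gives 9>2; P3→Y gives 5>1]
(A,Q,Y): not NE [P1→C gives 8>2; P2→P gives 3>0]
(A,Q,Z): not NE [P3→Y gives 5>1]
(A,Q,W): not NE [P1→C gives 11>7; P2→P gives 2>0; P3→Y gives 5>2]
(B,P,X): not NE [P1→A gives 8>3; P2→Q gives 2>1; P3→Z gives 9>4]
(B,P,Y): not NE [P1→A gives 9>1; P2→Q gives 4>1; P3→Z gives 9>0]
(B,P,Z): not NE [P1→D gives 8>2]
(B,P,W): not NE [P1→A gives 8>6; P2→Q gives 3>0; P3→Z gives 9>1]
(B,Q,X): not NE [P3→W gives 11>9]
(B,Q,Y): not NE [P1→C gives 8>3; P3→W gives 11>8]
(B,Q,Z): not NE [P1→A gives 8>4; P2→P gives 7>0; P3→W gives 11>2]
(B,Q,W): not NE [P1→C gives 11>8]
(C,P,X): not NE [P1→A gives 8>6; P3→Y gives 6>1]
(C,P,Y): not NE [P1→A gives 9>7]
(C,P,Z): not NE [P1→D gives 8>4; P3→Y gives 6>3]
(C,P,W): not NE [P1→A gives 8>5; P2→Q gives 9>7; P3→Y gives 6>4]
(C,Q,X): not NE [P1→B gives 9>6; P2→P gives 5>3]
(C,Q,Y): not NE [P2→P gives 3>2; P3→X gives 10>9]
(C,Q,Z): not NE [P1→A gives 8>7; P2→P gives 4>3; P3→X gives 10>9]
(C,Q,W): not NE [P3→X gives 10>9]
(D,P,X): not NE [P1→A gives 8>5; P2→Q gives 5>4]
(D,P,Y): not NE [P1→A gives 9>5; P3→X gives 7>1]
(D,P,Z): not NE [P3→X gives 7>2]
(D,P,W): not NE [P1→A gives 8>0; P2→Q gives 8>3; P3→X gives 7>0]
(D,Q,X): not NE [P1→B gives 9>5]
(D,Q,Y): not NE [P1→C gives 8>2; P2→P gives 8>4; P3→Z gives 7>5]
(D,Q,Z): not NE [P1→A gives 8>5; P2→P gives 6>3]
(D,Q,W): not NE [P1→C gives 11>3; P3→Z gives 7>2]

Equilibria: none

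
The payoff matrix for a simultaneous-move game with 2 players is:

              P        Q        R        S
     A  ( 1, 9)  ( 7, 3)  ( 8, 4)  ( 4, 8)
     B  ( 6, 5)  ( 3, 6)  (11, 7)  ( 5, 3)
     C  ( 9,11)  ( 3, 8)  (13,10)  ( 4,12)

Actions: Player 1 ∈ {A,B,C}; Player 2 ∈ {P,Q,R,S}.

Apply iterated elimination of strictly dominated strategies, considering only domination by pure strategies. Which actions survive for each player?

P2 drop Q (R beats it: A:4>3 B:7>6 C:10>8)
P1 drop A (B beats it: P:6>1 R:11>8 S:5>4)
P1→{B,C} P2→{P,R,S}

Survivors P1:{B,C} P2:{P,R,S}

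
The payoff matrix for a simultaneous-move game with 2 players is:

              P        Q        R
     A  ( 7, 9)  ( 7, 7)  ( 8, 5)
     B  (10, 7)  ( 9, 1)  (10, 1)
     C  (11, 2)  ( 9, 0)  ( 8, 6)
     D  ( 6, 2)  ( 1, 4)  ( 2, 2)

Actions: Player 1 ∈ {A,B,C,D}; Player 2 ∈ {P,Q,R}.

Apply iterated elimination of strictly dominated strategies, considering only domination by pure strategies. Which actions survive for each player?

IESDS → P1:{B,C} P2:{P,R}

P1 drop A (B beats it: P:10>7 Q:9>7 R:10>8)
P1 drop D (B beats it: P:10>6 Q:9>1 R:10>2)
P2 drop Q (P beats it: B:7>1 C:2>0)
P1→{B,C} P2→{P,R}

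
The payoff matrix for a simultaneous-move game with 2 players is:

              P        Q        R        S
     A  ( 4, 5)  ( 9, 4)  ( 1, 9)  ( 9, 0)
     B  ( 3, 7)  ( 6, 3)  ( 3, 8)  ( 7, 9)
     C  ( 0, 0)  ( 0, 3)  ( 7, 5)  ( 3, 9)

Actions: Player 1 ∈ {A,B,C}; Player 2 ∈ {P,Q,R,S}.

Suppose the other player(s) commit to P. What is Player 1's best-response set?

u_1(A vs P) = 4
u_1(B vs P) = 3
u_1(C vs P) = 0
max payoff 4 at {A}

BR_1 = {A}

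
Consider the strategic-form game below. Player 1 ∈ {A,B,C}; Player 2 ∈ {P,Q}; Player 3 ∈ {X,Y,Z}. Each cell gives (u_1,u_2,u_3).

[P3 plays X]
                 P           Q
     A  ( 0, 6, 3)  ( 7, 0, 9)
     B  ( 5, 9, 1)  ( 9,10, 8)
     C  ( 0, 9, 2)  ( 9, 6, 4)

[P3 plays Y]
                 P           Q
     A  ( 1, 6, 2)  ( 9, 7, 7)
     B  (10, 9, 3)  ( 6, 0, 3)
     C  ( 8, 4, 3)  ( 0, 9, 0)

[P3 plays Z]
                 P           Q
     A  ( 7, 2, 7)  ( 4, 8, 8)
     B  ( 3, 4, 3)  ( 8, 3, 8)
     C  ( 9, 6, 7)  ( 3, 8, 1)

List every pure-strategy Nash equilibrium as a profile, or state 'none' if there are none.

(A,P,X): not NE [P1→B gives 5>0; P3→Z gives 7>3]
(A,P,Y): not NE [P1→B gives 10>1; P2→Q gives 7>6; P3→Z gives 7>2]
(A,P,Z): not NE [P1→C gives 9>7; P2→Q gives 8>2]
(A,Q,X): not NE [P1→C gives 9>7; P2→P gives 6>0]
(A,Q,Y): not NE [P3→X gives 9>7]
(A,Q,Z): not NE [P1→B gives 8>4; P3→X gives 9>8]
(B,P,X): not NE [P2→Q gives 10>9; P3→Z gives 3>1]
(B,P,Y): NE
(B,P,Z): not NE [P1→C gives 9>3]
(B,Q,X): NE
(B,Q,Y): not NE [P1→A gives 9>6; P2→P gives 9>0; P3→Z gives 8>3]
(B,Q,Z): not NE [P2→P gives 4>3]
(C,P,X): not NE [P1→B gives 5>0; P3→Z gives 7>2]
(C,P,Y): not NE [P1→B gives 10>8; P2→Q gives 9>4; P3→Z gives 7>3]
(C,P,Z): not NE [P2→Q gives 8>6]
(C,Q,X): not NE [P2→P gives 9>6]
(C,Q,Y): not NE [P1→A gives 9>0; P3→X gives 4>0]
(C,Q,Z): not NE [P1→B gives 8>3; P3→X gives 4>1]

NE set: (B,P,Y), (B,Q,X)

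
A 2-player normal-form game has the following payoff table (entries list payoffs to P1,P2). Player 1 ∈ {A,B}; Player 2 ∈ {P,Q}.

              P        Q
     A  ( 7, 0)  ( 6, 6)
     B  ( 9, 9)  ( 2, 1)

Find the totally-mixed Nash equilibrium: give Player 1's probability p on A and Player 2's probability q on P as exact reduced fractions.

p=4/7, q=2/3

P1 indiff ⇒ q·7+(1-q)·6 = q·9+(1-q)·2 ⇒ q(-2) = (1-q)(-4) ⇒ q = 2/3
P2 indiff ⇒ p·0+(1-p)·9 = p·6+(1-p)·1 ⇒ p(-6) = (1-p)(-8) ⇒ p = 4/7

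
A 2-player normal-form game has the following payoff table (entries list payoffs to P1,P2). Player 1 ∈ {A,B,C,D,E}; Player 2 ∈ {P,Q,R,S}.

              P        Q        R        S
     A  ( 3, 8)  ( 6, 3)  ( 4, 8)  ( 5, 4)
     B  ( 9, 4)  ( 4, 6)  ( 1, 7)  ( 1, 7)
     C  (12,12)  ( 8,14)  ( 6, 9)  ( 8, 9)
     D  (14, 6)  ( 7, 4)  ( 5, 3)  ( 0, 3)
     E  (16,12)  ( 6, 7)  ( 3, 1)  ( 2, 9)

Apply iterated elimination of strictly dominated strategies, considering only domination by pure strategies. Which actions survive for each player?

P1 drop A (C beats it: P:12>3 Q:8>6 R:6>4 S:8>5)
P1 drop B (C beats it: P:12>9 Q:8>4 R:6>1 S:8>1)
P2 drop R (P beats it: C:12>9 D:6>3 E:12>1)
P2 drop S (P beats it: C:12>9 D:6>3 E:12>9)
P1→{C,D,E} P2→{P,Q}

Survivors P1:{C,D,E} P2:{P,Q}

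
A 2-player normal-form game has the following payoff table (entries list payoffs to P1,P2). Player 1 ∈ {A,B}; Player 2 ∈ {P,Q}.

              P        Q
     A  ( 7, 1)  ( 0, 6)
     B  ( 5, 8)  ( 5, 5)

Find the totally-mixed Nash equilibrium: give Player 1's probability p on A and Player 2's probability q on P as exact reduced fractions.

p=3/8, q=5/7

P1 indiff ⇒ q·7+(1-q)·0 = q·5+(1-q)·5 ⇒ q(2) = (1-q)(5) ⇒ q = 5/7
P2 indiff ⇒ p·1+(1-p)·8 = p·6+(1-p)·5 ⇒ p(-5) = (1-p)(-3) ⇒ p = 3/8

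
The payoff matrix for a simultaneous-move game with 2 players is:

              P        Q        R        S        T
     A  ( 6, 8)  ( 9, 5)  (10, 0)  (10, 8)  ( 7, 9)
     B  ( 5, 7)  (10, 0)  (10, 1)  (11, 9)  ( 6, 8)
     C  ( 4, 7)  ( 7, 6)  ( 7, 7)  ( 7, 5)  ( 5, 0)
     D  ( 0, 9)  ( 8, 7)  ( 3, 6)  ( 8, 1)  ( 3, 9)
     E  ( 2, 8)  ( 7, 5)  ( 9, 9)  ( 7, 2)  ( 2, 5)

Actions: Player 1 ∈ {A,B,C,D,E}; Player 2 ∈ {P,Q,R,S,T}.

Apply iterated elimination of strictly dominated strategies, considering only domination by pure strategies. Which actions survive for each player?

P1 drop C (A beats it: P:6>4 Q:9>7 R:10>7 S:10>7 T:7>5)
P1 drop D (A beats it: P:6>0 Q:9>8 R:10>3 S:10>8 T:7>3)
P1 drop E (A beats it: P:6>2 Q:9>7 R:10>9 S:10>7 T:7>2)
P2 drop P (T beats it: A:9>8 B:8>7)
P2 drop Q (S beats it: A:8>5 B:9>0)
P2 drop R (S beats it: A:8>0 B:9>1)
P1→{A,B} P2→{S,T}

Survivors P1:{A,B} P2:{S,T}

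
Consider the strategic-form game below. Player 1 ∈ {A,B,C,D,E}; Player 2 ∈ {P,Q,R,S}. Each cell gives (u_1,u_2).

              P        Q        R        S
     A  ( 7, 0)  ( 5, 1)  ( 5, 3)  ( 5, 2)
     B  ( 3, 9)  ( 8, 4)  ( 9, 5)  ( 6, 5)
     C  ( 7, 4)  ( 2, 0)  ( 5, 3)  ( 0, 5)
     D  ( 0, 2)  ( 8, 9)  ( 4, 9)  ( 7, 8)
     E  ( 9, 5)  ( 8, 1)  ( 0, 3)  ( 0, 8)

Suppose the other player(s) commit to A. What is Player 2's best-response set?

argmax u_2 = {R}

u_2(P vs A) = 0
u_2(Q vs A) = 1
u_2(R vs A) = 3
u_2(S vs A) = 2
max payoff 3 at {R}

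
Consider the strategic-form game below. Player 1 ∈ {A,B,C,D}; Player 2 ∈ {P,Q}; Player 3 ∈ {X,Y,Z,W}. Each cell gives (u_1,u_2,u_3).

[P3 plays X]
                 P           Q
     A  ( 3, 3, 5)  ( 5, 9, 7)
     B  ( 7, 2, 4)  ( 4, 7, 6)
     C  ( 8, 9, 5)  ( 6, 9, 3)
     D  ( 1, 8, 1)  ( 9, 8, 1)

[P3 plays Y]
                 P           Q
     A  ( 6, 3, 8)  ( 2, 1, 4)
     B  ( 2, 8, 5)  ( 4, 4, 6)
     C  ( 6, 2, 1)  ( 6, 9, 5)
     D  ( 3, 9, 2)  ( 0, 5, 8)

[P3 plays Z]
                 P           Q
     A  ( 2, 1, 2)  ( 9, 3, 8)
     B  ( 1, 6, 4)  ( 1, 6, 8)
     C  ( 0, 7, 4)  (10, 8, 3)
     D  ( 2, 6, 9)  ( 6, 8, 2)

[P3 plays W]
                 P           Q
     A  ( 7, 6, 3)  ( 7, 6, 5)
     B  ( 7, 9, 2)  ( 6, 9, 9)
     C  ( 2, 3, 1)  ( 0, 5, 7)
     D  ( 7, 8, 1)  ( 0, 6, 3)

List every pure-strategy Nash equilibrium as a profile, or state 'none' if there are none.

NE set: (A,P,Y), (C,P,X)

(A,P,X): not NE [P1→C gives 8>3; P2→Q gives 9>3; P3→Y gives 8>5]
(A,P,Y): NE
(A,P,Z): not NE [P2→Q gives 3>1; P3→Y gives 8>2]
(A,P,W): not NE [P3→Y gives 8>3]
(A,Q,X): not NE [P1→D gives 9>5; P3→Z gives 8>7]
(A,Q,Y): not NE [P1→C gives 6>2; P2→P gives 3>1; P3→Z gives 8>4]
(A,Q,Z): not NE [P1→C gives 10>9]
(A,Q,W): not NE [P3→Z gives 8>5]
(B,P,X): not NE [P1→C gives 8>7; P2→Q gives 7>2; P3→Y gives 5>4]
(B,P,Y): not NE [P1→C gives 6>2]
(B,P,Z): not NE [P1→D gives 2>1; P3→Y gives 5>4]
(B,P,W): not NE [P3→Y gives 5>2]
(B,Q,X): not NE [P1→D gives 9>4; P3→W gives 9>6]
(B,Q,Y): not NE [P1→C gives 6>4; P2→P gives 8>4; P3→W gives 9>6]
(B,Q,Z): not NE [P1→C gives 10>1; P3→W gives 9>8]
(B,Q,W): not NE [P1→A gives 7>6]
(C,P,X): NE
(C,P,Y): not NE [P2→Q gives 9>2; P3→X gives 5>1]
(C,P,Z): not NE [P1→D gives 2>0; P2→Q gives 8>7; P3→X gives 5>4]
(C,P,W): not NE [P1→D gives 7>2; P2→Q gives 5>3; P3→X gives 5>1]
(C,Q,X): not NE [P1→D gives 9>6; P3→W gives 7>3]
(C,Q,Y): not NE [P3→W gives 7>5]
(C,Q,Z): not NE [P3→W gives 7>3]
(C,Q,W): not NE [P1→A gives 7>0]
(D,P,X): not NE [P1→C gives 8>1; P3→Z gives 9>1]
(D,P,Y): not NE [P1→C gives 6>3; P3→Z gives 9>2]
(D,P,Z): not NE [P2→Q gives 8>6]
(D,P,W): not NE [P3→Z gives 9>1]
(D,Q,X): not NE [P3→Y gives 8>1]
(D,Q,Y): not NE [P1→C gives 6>0; P2→P gives 9>5]
(D,Q,Z): not NE [P1→C gives 10>6; P3→Y gives 8>2]
(D,Q,W): not NE [P1→A gives 7>0; P2→P gives 8>6; P3→Y gives 8>3]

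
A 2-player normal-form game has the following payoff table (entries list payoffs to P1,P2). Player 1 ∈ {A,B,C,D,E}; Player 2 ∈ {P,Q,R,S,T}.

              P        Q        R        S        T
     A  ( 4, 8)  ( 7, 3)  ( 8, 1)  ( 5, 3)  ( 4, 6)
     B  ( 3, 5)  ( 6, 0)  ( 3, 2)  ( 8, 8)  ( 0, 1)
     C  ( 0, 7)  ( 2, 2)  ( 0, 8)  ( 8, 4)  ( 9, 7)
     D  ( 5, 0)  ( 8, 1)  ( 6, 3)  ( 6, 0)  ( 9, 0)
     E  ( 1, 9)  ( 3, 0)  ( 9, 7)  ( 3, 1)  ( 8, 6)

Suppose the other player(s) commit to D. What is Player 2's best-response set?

u_2(P vs D) = 0
u_2(Q vs D) = 1
u_2(R vs D) = 3
u_2(S vs D) = 0
u_2(T vs D) = 0
max payoff 3 at {R}

BR_2 = {R}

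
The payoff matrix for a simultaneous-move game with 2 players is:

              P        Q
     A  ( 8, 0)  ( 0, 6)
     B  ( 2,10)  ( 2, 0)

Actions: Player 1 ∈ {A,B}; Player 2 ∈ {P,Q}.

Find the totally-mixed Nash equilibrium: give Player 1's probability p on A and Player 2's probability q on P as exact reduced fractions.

P1 indiff ⇒ q·8+(1-q)·0 = q·2+(1-q)·2 ⇒ q(6) = (1-q)(2) ⇒ q = 1/4
P2 indiff ⇒ p·0+(1-p)·10 = p·6+(1-p)·0 ⇒ p(-6) = (1-p)(-10) ⇒ p = 5/8

P1 mixes 5/8 on A; P2 mixes 1/4 on P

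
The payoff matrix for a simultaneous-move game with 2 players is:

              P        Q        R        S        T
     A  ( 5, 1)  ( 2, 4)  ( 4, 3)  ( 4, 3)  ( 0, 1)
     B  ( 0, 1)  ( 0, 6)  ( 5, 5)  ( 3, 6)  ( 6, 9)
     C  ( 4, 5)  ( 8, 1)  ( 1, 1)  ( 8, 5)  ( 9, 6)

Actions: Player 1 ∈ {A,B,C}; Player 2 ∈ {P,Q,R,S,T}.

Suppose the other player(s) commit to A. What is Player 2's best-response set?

u_2(P vs A) = 1
u_2(Q vs A) = 4
u_2(R vs A) = 3
u_2(S vs A) = 3
u_2(T vs A) = 1
max payoff 4 at {Q}

BR_2 = {Q}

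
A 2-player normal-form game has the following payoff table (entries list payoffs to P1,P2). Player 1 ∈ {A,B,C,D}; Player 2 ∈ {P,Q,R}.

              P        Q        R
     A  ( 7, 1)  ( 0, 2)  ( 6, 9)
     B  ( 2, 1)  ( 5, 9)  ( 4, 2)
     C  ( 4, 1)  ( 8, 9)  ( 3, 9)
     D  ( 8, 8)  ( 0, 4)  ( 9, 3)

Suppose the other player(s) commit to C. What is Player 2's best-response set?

u_2(P vs C) = 1
u_2(Q vs C) = 9
u_2(R vs C) = 9
max payoff 9 at {Q,R}

BR_2 = {Q,R}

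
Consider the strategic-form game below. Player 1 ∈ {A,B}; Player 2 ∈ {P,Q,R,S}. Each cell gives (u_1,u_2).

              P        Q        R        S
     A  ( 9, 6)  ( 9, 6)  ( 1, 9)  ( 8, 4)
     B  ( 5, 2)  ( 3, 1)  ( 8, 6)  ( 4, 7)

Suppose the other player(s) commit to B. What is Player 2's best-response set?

P2 best: {S}

u_2(P vs B) = 2
u_2(Q vs B) = 1
u_2(R vs B) = 6
u_2(S vs B) = 7
max payoff 7 at {S}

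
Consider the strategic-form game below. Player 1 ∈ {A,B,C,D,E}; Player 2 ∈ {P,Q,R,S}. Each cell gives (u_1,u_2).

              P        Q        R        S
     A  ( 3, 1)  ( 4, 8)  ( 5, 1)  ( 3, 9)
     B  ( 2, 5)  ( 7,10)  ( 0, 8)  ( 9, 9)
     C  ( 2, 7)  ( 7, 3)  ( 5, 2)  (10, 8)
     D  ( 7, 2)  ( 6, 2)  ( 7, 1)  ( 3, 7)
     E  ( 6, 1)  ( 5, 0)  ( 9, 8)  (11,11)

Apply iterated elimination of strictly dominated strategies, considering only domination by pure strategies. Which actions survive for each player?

P1 drop A (E beats it: P:6>3 Q:5>4 R:9>5 S:11>3)
P2 drop P (S beats it: B:9>5 C:8>7 D:7>2 E:11>1)
P2 drop R (S beats it: B:9>8 C:8>2 D:7>1 E:11>8)
P1 drop D (B beats it: Q:7>6 S:9>3)
P1→{B,C,E} P2→{Q,S}

Survivors P1:{B,C,E} P2:{Q,S}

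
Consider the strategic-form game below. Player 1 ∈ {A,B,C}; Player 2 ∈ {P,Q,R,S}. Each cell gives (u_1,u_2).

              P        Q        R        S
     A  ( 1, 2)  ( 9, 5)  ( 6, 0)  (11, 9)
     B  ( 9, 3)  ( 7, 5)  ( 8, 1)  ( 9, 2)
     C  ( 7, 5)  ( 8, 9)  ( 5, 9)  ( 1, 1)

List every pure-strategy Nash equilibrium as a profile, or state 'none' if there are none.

(A,P): not NE [P1→B gives 9>1; P2→S gives 9>2]
(A,Q): not NE [P2→S gives 9>5]
(A,R): not NE [P1→B gives 8>6; P2→S gives 9>0]
(A,S): NE
(B,P): not NE [P2→Q gives 5>3]
(B,Q): not NE [P1→A gives 9>7]
(B,R): not NE [P2→Q gives 5>1]
(B,S): not NE [P1→A gives 11>9; P2→Q gives 5>2]
(C,P): not NE [P1→B gives 9>7; P2→R gives 9>5]
(C,Q): not NE [P1→A gives 9>8]
(C,R): not NE [P1→B gives 8>5]
(C,S): not NE [P1→A gives 11>1; P2→R gives 9>1]

Nash profiles: (A,S)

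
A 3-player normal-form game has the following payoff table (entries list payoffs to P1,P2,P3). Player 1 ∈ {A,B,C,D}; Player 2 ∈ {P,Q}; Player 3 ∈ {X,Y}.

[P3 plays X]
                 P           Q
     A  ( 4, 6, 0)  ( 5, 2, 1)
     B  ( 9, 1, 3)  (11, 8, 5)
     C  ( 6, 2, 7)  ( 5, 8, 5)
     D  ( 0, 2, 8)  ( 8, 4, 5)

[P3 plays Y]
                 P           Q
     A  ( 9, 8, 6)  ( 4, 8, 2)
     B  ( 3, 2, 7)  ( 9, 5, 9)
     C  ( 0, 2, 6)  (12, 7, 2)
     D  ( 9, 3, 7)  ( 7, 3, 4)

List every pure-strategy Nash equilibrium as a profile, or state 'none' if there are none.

PSNE = {(A,P,Y)}

(A,P,X): not NE [P1→B gives 9>4; P3→Y gives 6>0]
(A,P,Y): NE
(A,Q,X): not NE [P1→B gives 11>5; P2→P gives 6>2; P3→Y gives 2>1]
(A,Q,Y): not NE [P1→C gives 12>4]
(B,P,X): not NE [P2→Q gives 8>1; P3→Y gives 7>3]
(B,P,Y): not NE [P1→D gives 9>3; P2→Q gives 5>2]
(B,Q,X): not NE [P3→Y gives 9>5]
(B,Q,Y): not NE [P1→C gives 12>9]
(C,P,X): not NE [P1→B gives 9>6; P2→Q gives 8>2]
(C,P,Y): not NE [P1→D gives 9>0; P2→Q gives 7>2; P3→X gives 7>6]
(C,Q,X): not NE [P1→B gives 11>5]
(C,Q,Y): not NE [P3→X gives 5>2]
(D,P,X): not NE [P1→B gives 9>0; P2→Q gives 4>2]
(D,P,Y): not NE [P3→X gives 8>7]
(D,Q,X): not NE [P1→B gives 11>8]
(D,Q,Y): not NE [P1→C gives 12>7; P3→X gives 5>4]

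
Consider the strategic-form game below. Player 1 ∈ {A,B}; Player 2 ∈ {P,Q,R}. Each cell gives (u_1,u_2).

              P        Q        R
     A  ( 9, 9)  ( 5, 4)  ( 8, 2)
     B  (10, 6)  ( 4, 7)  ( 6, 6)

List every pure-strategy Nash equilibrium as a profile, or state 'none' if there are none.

(A,P): not NE [P1→B gives 10>9]
(A,Q): not NE [P2→P gives 9>4]
(A,R): not NE [P2→P gives 9>2]
(B,P): not NE [P2→Q gives 7>6]
(B,Q): not NE [P1→A gives 5>4]
(B,R): not NE [P1→A gives 8>6; P2→Q gives 7>6]

Equilibria: none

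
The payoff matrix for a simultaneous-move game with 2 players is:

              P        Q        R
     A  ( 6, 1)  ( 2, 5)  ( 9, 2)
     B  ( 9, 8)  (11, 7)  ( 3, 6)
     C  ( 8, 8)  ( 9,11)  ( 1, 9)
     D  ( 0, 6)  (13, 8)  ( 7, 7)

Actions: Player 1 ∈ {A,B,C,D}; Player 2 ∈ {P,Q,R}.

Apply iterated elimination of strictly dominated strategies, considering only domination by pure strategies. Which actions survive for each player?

P1 drop C (B beats it: P:9>8 Q:11>9 R:3>1)
P2 drop R (Q beats it: A:5>2 B:7>6 D:8>7)
P1 drop A (B beats it: P:9>6 Q:11>2)
P1→{B,D} P2→{P,Q}

Survivors P1:{B,D} P2:{P,Q}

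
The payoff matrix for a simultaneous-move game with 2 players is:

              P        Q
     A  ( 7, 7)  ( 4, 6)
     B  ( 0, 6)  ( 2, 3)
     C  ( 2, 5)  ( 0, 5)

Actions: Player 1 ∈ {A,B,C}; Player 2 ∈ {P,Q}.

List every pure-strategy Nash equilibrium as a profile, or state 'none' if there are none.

(A,P): NE
(A,Q): not NE [P2→P gives 7>6]
(B,P): not NE [P1→A gives 7>0]
(B,Q): not NE [P1→A gives 4>2; P2→P gives 6>3]
(C,P): not NE [P1→A gives 7>2]
(C,Q): not NE [P1→A gives 4>0]

NE set: (A,P)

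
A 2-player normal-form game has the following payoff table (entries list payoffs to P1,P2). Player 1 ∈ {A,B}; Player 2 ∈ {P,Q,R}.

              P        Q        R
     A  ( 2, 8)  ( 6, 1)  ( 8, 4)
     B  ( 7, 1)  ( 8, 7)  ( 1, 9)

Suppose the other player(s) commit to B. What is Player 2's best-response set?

u_2(P vs B) = 1
u_2(Q vs B) = 7
u_2(R vs B) = 9
max payoff 9 at {R}

argmax u_2 = {R}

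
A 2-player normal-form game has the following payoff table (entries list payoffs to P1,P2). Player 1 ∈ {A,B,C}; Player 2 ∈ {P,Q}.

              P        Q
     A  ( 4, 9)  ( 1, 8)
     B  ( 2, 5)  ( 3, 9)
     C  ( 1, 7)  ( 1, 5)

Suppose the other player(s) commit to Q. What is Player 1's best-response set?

P1 best: {B}

u_1(A vs Q) = 1
u_1(B vs Q) = 3
u_1(C vs Q) = 1
max payoff 3 at {B}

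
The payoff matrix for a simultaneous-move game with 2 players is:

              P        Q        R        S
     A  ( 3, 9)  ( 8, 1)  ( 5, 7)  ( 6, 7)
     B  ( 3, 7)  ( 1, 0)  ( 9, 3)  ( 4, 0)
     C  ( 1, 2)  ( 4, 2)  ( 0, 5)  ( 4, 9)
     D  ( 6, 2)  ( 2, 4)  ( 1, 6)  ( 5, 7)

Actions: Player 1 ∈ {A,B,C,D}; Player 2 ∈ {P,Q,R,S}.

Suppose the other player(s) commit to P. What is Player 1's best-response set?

P1 best: {D}

u_1(A vs P) = 3
u_1(B vs P) = 3
u_1(C vs P) = 1
u_1(D vs P) = 6
max payoff 6 at {D}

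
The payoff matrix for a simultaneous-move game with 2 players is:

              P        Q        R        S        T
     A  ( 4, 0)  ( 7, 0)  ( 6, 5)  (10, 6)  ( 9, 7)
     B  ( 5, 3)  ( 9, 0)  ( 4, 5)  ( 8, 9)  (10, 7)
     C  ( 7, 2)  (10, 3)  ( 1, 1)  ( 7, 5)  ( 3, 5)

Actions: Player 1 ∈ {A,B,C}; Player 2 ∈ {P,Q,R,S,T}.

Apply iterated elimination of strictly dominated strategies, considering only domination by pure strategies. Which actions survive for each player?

P2 drop P (S beats it: A:6>0 B:9>3 C:5>2)
P2 drop Q (S beats it: A:6>0 B:9>0 C:5>3)
P1 drop C (A beats it: R:6>1 S:10>7 T:9>3)
P2 drop R (S beats it: A:6>5 B:9>5)
P1→{A,B} P2→{S,T}

IESDS → P1:{A,B} P2:{S,T}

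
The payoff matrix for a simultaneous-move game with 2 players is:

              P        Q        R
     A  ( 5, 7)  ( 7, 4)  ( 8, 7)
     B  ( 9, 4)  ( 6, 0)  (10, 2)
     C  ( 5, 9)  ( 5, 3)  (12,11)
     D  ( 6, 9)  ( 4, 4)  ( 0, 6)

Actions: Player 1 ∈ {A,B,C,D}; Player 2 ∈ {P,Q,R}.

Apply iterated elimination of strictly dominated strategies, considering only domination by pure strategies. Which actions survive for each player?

Remaining: P1:{B,C} P2:{P,R}

P1 drop D (B beats it: P:9>6 Q:6>4 R:10>0)
P2 drop Q (P beats it: A:7>4 B:4>0 C:9>3)
P1 drop A (B beats it: P:9>5 R:10>8)
P1→{B,C} P2→{P,R}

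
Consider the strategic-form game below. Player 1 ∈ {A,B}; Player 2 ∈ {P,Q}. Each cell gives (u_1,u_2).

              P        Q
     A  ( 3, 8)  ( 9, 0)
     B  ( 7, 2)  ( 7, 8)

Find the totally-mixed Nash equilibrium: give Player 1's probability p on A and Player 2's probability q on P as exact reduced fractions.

P1 indiff ⇒ q·3+(1-q)·9 = q·7+(1-q)·7 ⇒ q(-4) = (1-q)(-2) ⇒ q = 1/3
P2 indiff ⇒ p·8+(1-p)·2 = p·0+(1-p)·8 ⇒ p(8) = (1-p)(6) ⇒ p = 3/7

(p,q) = (3/7, 1/3)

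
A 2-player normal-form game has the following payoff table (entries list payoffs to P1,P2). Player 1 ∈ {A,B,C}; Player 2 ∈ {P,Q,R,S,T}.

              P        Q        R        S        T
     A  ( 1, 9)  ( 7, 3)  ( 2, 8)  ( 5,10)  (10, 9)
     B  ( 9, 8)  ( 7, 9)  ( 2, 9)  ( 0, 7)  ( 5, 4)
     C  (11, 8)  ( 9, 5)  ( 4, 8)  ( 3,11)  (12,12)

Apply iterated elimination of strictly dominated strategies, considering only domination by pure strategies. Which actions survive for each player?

P1 drop B (C beats it: P:11>9 Q:9>7 R:4>2 S:3>0 T:12>5)
P2 drop P (S beats it: A:10>9 C:11>8)
P2 drop Q (R beats it: A:8>3 C:8>5)
P2 drop R (S beats it: A:10>8 C:11>8)
P1→{A,C} P2→{S,T}

IESDS → P1:{A,C} P2:{S,T}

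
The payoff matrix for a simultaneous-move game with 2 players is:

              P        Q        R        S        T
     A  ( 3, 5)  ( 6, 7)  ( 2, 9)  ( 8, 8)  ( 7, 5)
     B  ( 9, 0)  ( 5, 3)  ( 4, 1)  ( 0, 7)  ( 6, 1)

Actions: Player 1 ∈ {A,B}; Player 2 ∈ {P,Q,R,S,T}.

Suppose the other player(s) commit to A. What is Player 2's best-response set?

u_2(P vs A) = 5
u_2(Q vs A) = 7
u_2(R vs A) = 9
u_2(S vs A) = 8
u_2(T vs A) = 5
max payoff 9 at {R}

BR_2 = {R}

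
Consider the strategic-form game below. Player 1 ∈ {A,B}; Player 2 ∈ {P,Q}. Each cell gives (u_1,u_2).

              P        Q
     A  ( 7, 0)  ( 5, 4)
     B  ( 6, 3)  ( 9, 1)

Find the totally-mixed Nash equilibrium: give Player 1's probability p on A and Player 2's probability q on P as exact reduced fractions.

P1 indiff ⇒ q·7+(1-q)·5 = q·6+(1-q)·9 ⇒ q(1) = (1-q)(4) ⇒ q = 4/5
P2 indiff ⇒ p·0+(1-p)·3 = p·4+(1-p)·1 ⇒ p(-4) = (1-p)(-2) ⇒ p = 1/3

P1 mixes 1/3 on A; P2 mixes 4/5 on P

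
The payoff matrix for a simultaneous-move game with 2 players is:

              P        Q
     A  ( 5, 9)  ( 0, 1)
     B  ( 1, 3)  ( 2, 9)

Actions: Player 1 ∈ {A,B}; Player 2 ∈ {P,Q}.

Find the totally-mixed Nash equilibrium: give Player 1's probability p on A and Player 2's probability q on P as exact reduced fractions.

P1 indiff ⇒ q·5+(1-q)·0 = q·1+(1-q)·2 ⇒ q(4) = (1-q)(2) ⇒ q = 1/3
P2 indiff ⇒ p·9+(1-p)·3 = p·1+(1-p)·9 ⇒ p(8) = (1-p)(6) ⇒ p = 3/7

(p,q) = (3/7, 1/3)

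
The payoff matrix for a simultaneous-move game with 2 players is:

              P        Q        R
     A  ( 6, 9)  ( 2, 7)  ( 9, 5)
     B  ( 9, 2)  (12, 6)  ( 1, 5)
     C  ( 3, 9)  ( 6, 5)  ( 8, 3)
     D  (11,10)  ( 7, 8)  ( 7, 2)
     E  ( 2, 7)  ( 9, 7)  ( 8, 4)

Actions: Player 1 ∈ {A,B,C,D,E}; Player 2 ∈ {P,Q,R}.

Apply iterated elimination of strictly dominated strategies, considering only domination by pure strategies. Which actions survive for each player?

Remaining: P1:{B,D} P2:{P,Q}

P2 drop R (Q beats it: A:7>5 B:6>5 C:5>3 D:8>2 E:7>4)
P1 drop A (B beats it: P:9>6 Q:12>2)
P1 drop C (B beats it: P:9>3 Q:12>6)
P1 drop E (B beats it: P:9>2 Q:12>9)
P1→{B,D} P2→{P,Q}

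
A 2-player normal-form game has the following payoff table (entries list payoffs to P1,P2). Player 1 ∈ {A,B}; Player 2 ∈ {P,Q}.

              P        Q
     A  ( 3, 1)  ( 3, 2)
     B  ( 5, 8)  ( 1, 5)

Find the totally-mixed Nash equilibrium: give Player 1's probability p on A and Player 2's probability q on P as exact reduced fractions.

P1 indiff ⇒ q·3+(1-q)·3 = q·5+(1-q)·1 ⇒ q(-2) = (1-q)(-2) ⇒ q = 1/2
P2 indiff ⇒ p·1+(1-p)·8 = p·2+(1-p)·5 ⇒ p(-1) = (1-p)(-3) ⇒ p = 3/4

(p,q) = (3/4, 1/2)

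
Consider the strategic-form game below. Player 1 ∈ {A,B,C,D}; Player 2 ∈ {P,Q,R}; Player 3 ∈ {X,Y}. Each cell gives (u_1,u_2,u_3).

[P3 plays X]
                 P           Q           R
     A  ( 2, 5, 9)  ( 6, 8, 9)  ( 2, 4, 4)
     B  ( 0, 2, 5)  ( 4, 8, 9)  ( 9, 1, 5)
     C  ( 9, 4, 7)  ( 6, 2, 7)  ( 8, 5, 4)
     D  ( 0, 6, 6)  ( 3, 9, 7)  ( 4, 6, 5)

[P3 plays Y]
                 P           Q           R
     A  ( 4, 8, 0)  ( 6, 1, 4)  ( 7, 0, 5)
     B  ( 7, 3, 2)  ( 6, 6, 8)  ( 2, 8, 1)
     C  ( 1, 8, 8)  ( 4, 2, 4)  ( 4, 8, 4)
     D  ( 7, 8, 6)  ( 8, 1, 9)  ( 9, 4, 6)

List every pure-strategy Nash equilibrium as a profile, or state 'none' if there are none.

PSNE = {(A,Q,X), (D,P,Y)}

(A,P,X): not NE [P1→C gives 9>2; P2→Q gives 8>5]
(A,P,Y): not NE [P1→D gives 7>4; P3→X gives 9>0]
(A,Q,X): NE
(A,Q,Y): not NE [P1→D gives 8>6; P2→P gives 8>1; P3→X gives 9>4]
(A,R,X): not NE [P1→B gives 9>2; P2→Q gives 8>4; P3→Y gives 5>4]
(A,R,Y): not NE [P1→D gives 9>7; P2→P gives 8>0]
(B,P,X): not NE [P1→C gives 9>0; P2→Q gives 8>2]
(B,P,Y): not NE [P2→R gives 8>3; P3→X gives 5>2]
(B,Q,X): not NE [P1→C gives 6>4]
(B,Q,Y): not NE [P1→D gives 8>6; P2→R gives 8>6; P3→X gives 9>8]
(B,R,X): not NE [P2→Q gives 8>1]
(B,R,Y): not NE [P1→D gives 9>2; P3→X gives 5>1]
(C,P,X): not NE [P2→R gives 5>4; P3→Y gives 8>7]
(C,P,Y): not NE [P1→D gives 7>1]
(C,Q,X): not NE [P2→R gives 5>2]
(C,Q,Y): not NE [P1→D gives 8>4; P2→R gives 8>2; P3→X gives 7>4]
(C,R,X): not NE [P1→B gives 9>8]
(C,R,Y): not NE [P1→D gives 9>4]
(D,P,X): not NE [P1→C gives 9>0; P2→Q gives 9>6]
(D,P,Y): NE
(D,Q,X): not NE [P1→C gives 6>3; P3→Y gives 9>7]
(D,Q,Y): not NE [P2→P gives 8>1]
(D,R,X): not NE [P1→B gives 9>4; P2→Q gives 9>6; P3→Y gives 6>5]
(D,R,Y): not NE [P2→P gives 8>4]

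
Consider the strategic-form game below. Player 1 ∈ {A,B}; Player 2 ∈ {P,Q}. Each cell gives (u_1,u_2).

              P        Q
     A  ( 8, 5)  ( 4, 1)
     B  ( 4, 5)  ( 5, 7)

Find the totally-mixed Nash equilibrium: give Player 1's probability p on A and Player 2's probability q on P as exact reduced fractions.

P1 indiff ⇒ q·8+(1-q)·4 = q·4+(1-q)·5 ⇒ q(4) = (1-q)(1) ⇒ q = 1/5
P2 indiff ⇒ p·5+(1-p)·5 = p·1+(1-p)·7 ⇒ p(4) = (1-p)(2) ⇒ p = 1/3

P1 mixes 1/3 on A; P2 mixes 1/5 on P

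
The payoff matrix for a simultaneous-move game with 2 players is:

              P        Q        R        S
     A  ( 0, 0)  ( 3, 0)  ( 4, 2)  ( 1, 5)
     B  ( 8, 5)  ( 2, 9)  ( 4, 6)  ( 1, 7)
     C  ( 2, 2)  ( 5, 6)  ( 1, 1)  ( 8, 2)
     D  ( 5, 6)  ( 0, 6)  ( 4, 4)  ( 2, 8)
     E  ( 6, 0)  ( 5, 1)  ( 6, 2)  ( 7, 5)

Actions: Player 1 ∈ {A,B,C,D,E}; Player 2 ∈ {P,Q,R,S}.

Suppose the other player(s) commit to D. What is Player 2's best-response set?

u_2(P vs D) = 6
u_2(Q vs D) = 6
u_2(R vs D) = 4
u_2(S vs D) = 8
max payoff 8 at {S}

BR_2 = {S}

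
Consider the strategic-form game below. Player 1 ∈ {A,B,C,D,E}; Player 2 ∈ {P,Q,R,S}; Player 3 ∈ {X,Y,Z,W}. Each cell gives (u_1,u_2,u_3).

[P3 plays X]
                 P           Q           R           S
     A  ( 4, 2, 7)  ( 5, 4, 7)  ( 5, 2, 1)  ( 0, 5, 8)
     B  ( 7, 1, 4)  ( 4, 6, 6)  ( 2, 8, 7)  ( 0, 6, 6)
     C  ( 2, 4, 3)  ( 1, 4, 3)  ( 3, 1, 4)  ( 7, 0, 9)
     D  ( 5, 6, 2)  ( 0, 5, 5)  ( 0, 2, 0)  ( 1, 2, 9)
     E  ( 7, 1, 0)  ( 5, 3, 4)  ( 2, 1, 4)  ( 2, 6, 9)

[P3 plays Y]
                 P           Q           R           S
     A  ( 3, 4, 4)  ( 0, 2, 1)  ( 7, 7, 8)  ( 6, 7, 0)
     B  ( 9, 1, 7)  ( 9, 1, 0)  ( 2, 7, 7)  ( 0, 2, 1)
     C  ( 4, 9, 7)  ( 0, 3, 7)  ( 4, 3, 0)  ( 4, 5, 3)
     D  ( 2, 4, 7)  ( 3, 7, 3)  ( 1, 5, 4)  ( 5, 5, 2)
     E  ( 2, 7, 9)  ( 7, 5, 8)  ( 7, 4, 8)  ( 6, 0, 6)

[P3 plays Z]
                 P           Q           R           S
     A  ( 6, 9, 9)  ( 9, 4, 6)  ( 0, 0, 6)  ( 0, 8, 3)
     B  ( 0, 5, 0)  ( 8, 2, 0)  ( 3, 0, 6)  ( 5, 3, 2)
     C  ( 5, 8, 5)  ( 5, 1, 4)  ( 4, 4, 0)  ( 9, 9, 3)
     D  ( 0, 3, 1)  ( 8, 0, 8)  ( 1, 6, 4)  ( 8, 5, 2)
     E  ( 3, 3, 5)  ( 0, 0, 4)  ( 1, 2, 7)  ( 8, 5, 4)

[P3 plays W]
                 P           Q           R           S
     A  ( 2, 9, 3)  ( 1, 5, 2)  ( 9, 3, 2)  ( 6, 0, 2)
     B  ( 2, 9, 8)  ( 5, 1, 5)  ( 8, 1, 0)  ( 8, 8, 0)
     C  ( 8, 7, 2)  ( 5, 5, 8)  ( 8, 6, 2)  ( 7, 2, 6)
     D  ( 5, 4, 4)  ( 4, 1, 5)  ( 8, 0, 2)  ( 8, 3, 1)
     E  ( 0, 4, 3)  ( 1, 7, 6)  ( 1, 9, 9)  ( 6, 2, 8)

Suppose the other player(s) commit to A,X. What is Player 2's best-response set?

u_2(P vs A,X) = 2
u_2(Q vs A,X) = 4
u_2(R vs A,X) = 2
u_2(S vs A,X) = 5
max payoff 5 at {S}

argmax u_2 = {S}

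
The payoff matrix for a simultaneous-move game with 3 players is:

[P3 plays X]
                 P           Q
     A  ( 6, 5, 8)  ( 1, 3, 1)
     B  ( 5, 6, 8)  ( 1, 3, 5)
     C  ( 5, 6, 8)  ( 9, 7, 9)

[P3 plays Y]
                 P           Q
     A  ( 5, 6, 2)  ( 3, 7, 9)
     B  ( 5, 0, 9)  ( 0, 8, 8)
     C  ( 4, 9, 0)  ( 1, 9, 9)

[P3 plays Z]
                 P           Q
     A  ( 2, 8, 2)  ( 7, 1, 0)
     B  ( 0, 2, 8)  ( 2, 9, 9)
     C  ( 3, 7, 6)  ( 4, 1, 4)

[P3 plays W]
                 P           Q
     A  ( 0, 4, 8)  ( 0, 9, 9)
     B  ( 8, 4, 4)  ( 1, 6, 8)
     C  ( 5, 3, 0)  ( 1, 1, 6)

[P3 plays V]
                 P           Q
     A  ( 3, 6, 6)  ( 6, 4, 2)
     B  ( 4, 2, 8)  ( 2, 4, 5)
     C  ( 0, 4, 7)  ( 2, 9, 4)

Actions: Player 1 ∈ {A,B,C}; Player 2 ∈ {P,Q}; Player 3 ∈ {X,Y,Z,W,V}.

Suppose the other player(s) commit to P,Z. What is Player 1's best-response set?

P1 best: {C}

u_1(A vs P,Z) = 2
u_1(B vs P,Z) = 0
u_1(C vs P,Z) = 3
max payoff 3 at {C}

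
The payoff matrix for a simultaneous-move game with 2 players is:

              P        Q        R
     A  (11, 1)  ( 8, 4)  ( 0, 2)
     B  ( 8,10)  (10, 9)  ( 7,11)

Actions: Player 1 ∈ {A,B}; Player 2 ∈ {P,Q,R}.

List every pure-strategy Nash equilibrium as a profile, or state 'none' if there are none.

(A,P): not NE [P2→Q gives 4>1]
(A,Q): not NE [P1→B gives 10>8]
(A,R): not NE [P1→B gives 7>0; P2→Q gives 4>2]
(B,P): not NE [P1→A gives 11>8; P2→R gives 11>10]
(B,Q): not NE [P2→R gives 11>9]
(B,R): NE

Nash profiles: (B,R)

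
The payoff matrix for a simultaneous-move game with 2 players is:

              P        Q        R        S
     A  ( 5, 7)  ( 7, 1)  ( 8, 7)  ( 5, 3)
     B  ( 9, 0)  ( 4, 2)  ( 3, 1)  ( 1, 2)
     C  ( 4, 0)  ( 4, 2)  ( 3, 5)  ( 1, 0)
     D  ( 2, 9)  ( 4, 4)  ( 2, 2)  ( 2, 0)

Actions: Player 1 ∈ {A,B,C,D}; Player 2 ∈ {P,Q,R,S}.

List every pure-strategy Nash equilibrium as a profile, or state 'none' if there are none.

(A,P): not NE [P1→B gives 9>5]
(A,Q): not NE [P2→R gives 7>1]
(A,R): NE
(A,S): not NE [P2→R gives 7>3]
(B,P): not NE [P2→S gives 2>0]
(B,Q): not NE [P1→A gives 7>4]
(B,R): not NE [P1→A gives 8>3; P2→S gives 2>1]
(B,S): not NE [P1→A gives 5>1]
(C,P): not NE [P1→B gives 9>4; P2→R gives 5>0]
(C,Q): not NE [P1→A gives 7>4; P2→R gives 5>2]
(C,R): not NE [P1→A gives 8>3]
(C,S): not NE [P1→A gives 5>1; P2→R gives 5>0]
(D,P): not NE [P1→B gives 9>2]
(D,Q): not NE [P1→A gives 7>4; P2→P gives 9>4]
(D,R): not NE [P1→A gives 8>2; P2→P gives 9>2]
(D,S): not NE [P1→A gives 5>2; P2→P gives 9>0]

Nash profiles: (A,R)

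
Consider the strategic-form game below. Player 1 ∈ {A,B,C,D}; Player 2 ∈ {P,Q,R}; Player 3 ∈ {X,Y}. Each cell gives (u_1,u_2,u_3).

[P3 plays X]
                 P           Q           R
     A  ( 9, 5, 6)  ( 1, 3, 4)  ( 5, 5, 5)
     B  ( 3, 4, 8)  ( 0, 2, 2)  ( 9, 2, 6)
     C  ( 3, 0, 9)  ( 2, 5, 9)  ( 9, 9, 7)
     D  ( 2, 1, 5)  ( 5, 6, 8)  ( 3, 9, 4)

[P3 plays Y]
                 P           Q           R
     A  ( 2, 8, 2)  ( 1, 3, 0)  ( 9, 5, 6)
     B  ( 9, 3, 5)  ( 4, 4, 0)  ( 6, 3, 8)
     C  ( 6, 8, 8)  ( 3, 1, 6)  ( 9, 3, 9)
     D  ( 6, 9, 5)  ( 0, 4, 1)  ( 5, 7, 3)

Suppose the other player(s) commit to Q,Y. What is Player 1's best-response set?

BR_1 = {B}

u_1(A vs Q,Y) = 1
u_1(B vs Q,Y) = 4
u_1(C vs Q,Y) = 3
u_1(D vs Q,Y) = 0
max payoff 4 at {B}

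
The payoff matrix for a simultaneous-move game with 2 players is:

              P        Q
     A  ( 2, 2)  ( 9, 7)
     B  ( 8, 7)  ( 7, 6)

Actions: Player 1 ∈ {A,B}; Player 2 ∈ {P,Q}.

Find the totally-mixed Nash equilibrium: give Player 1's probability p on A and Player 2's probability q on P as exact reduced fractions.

P1 indiff ⇒ q·2+(1-q)·9 = q·8+(1-q)·7 ⇒ q(-6) = (1-q)(-2) ⇒ q = 1/4
P2 indiff ⇒ p·2+(1-p)·7 = p·7+(1-p)·6 ⇒ p(-5) = (1-p)(-1) ⇒ p = 1/6

P1 mixes 1/6 on A; P2 mixes 1/4 on P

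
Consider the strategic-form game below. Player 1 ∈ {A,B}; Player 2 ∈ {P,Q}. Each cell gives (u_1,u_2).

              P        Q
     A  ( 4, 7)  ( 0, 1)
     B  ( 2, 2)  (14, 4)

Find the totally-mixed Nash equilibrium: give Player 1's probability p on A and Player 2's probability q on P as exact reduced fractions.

P1 indiff ⇒ q·4+(1-q)·0 = q·2+(1-q)·14 ⇒ q(2) = (1-q)(14) ⇒ q = 7/8
P2 indiff ⇒ p·7+(1-p)·2 = p·1+(1-p)·4 ⇒ p(6) = (1-p)(2) ⇒ p = 1/4

P1 mixes 1/4 on A; P2 mixes 7/8 on P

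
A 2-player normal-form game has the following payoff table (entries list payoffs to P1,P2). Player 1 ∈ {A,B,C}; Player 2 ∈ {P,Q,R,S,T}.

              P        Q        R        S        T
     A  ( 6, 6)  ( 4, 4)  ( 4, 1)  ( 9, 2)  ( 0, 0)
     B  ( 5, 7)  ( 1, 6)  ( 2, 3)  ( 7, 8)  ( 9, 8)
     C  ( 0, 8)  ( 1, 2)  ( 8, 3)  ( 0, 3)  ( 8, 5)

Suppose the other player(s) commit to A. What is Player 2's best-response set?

u_2(P vs A) = 6
u_2(Q vs A) = 4
u_2(R vs A) = 1
u_2(S vs A) = 2
u_2(T vs A) = 0
max payoff 6 at {P}

BR_2 = {P}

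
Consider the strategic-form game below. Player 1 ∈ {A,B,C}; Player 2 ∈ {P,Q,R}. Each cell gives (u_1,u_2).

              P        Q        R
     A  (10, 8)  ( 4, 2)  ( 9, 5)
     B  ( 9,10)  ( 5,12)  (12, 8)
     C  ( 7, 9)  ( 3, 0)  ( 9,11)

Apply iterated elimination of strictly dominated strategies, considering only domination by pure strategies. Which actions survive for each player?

Remaining: P1:{A,B} P2:{P,Q}

P1 drop C (B beats it: P:9>7 Q:5>3 R:12>9)
P2 drop R (P beats it: A:8>5 B:10>8)
P1→{A,B} P2→{P,Q}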